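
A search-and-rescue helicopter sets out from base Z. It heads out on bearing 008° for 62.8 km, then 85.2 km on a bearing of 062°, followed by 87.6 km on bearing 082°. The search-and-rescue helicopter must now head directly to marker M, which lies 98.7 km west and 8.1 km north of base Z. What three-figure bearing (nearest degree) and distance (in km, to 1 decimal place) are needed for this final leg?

248°, 289.6 km

Leg 1 (008°, 62.8 km): east 62.8 sin 8° = 8.74, north 62.8 cos 8° = 62.19
Leg 2 (062°, 85.2 km): east 85.2 sin 62° = 75.23, north 85.2 cos 62° = 40.00
Leg 3 (082°, 87.6 km): east 87.6 sin 82° = 86.75, north 87.6 cos 82° = 12.19
Current position: (170.71, 114.38). Target: (-98.7, 8.1). Remaining: Δeast = -269.41, Δnorth = -106.28.
Bearing = atan2(-269.41, -106.28) mod 360° = 248.47°; distance = √((-269.41)² + (-106.28)²) = 289.620 km.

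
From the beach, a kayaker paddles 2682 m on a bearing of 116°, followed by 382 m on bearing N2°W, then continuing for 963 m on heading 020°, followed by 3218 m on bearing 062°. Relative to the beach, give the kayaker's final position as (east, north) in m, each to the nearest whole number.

Leg 1 (116°, 2682 m): east 2682 sin 116° = 2410.57, north 2682 cos 116° = -1175.71
Leg 2 (N2°W, 382 m): east 382 sin 358° = -13.33, north 382 cos 358° = 381.77
Leg 3 (020°, 963 m): east 963 sin 20° = 329.37, north 963 cos 20° = 904.92
Leg 4 (062°, 3218 m): east 3218 sin 62° = 2841.33, north 3218 cos 62° = 1510.76
Summing: 5567.92 m east, 1621.74 m north → (5568, 1622).

(5568, 1622)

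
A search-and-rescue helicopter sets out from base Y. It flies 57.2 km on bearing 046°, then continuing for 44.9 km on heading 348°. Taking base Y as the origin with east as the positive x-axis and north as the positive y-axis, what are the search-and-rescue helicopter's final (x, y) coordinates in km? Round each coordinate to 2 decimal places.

Leg 1 (046°, 57.2 km): east 57.2 sin 46° = 41.15, north 57.2 cos 46° = 39.73
Leg 2 (348°, 44.9 km): east 44.9 sin 348° = -9.34, north 44.9 cos 348° = 43.92
Summing: 31.81 km east, 83.65 km north → (31.81, 83.65).

(31.81, 83.65)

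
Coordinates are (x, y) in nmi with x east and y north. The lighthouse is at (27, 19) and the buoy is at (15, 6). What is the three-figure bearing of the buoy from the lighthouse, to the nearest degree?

Δeast = 15 − 27 = -12.00; Δnorth = 6 − 19 = -13.00.
Bearing = atan2(Δeast, Δnorth) mod 360° = 222.71° ≈ 223°.

223°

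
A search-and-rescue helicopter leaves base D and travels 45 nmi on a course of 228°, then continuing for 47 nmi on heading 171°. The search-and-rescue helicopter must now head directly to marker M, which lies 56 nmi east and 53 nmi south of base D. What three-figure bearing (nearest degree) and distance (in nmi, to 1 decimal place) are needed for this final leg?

Leg 1 (228°, 45 nmi): east 45 sin 228° = -33.44, north 45 cos 228° = -30.11
Leg 2 (171°, 47 nmi): east 47 sin 171° = 7.35, north 47 cos 171° = -46.42
Current position: (-26.09, -76.53). Target: (56, -53). Remaining: Δeast = 82.09, Δnorth = 23.53.
Bearing = atan2(82.09, 23.53) mod 360° = 74.00°; distance = √((82.09)² + (23.53)²) = 85.395 nmi.

074°, 85.4 nmi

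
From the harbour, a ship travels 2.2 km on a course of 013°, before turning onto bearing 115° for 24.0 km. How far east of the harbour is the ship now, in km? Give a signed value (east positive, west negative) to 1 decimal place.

Leg 1 (013°, 2.2 km): east 2.2 sin 13° = 0.49, north 2.2 cos 13° = 2.14
Leg 2 (115°, 24.0 km): east 24.0 sin 115° = 21.75, north 24.0 cos 115° = -10.14
Net east component: 22.25 km.

22.2 km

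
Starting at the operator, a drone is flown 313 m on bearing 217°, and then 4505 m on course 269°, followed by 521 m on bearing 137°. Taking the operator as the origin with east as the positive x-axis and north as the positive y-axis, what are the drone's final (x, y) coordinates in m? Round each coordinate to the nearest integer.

(-4337, -710)

Leg 1 (217°, 313 m): east 313 sin 217° = -188.37, north 313 cos 217° = -249.97
Leg 2 (269°, 4505 m): east 4505 sin 269° = -4504.31, north 4505 cos 269° = -78.62
Leg 3 (137°, 521 m): east 521 sin 137° = 355.32, north 521 cos 137° = -381.04
Summing: -4337.36 m east, -709.63 m north → (-4337, -710).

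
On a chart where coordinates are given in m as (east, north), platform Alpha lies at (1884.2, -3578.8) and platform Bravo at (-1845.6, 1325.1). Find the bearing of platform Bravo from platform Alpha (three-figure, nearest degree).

Δeast = -1845.6 − 1884.2 = -3729.80; Δnorth = 1325.1 − -3578.8 = 4903.90.
Bearing = atan2(Δeast, Δnorth) mod 360° = 322.74° ≈ 323°.

323°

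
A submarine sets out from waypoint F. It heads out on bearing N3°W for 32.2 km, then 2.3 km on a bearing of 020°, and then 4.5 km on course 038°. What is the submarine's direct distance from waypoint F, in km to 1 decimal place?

Leg 1 (N3°W, 32.2 km): east 32.2 sin 357° = -1.69, north 32.2 cos 357° = 32.16
Leg 2 (020°, 2.3 km): east 2.3 sin 20° = 0.79, north 2.3 cos 20° = 2.16
Leg 3 (038°, 4.5 km): east 4.5 sin 38° = 2.77, north 4.5 cos 38° = 3.55
Net: 1.87 east, 37.86 north. Distance = √((1.87)² + (37.86)²) = 37.909 km.

37.9 km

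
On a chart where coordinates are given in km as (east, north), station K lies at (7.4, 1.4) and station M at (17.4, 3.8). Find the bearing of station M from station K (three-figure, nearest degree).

Δeast = 17.4 − 7.4 = 10.00; Δnorth = 3.8 − 1.4 = 2.40.
Bearing = atan2(Δeast, Δnorth) mod 360° = 76.50° ≈ 077°.

077°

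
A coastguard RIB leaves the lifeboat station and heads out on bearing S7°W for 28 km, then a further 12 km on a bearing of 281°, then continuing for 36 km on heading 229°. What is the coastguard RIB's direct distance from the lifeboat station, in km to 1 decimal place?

64.9 km

Leg 1 (S7°W, 28 km): east 28 sin 187° = -3.41, north 28 cos 187° = -27.79
Leg 2 (281°, 12 km): east 12 sin 281° = -11.78, north 12 cos 281° = 2.29
Leg 3 (229°, 36 km): east 36 sin 229° = -27.17, north 36 cos 229° = -23.62
Net: -42.36 east, -49.12 north. Distance = √((-42.36)² + (-49.12)²) = 64.863 km.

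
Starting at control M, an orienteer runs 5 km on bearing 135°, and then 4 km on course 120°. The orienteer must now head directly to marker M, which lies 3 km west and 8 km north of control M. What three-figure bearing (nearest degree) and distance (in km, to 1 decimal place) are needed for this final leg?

Leg 1 (135°, 5 km): east 5 sin 135° = 3.54, north 5 cos 135° = -3.54
Leg 2 (120°, 4 km): east 4 sin 120° = 3.46, north 4 cos 120° = -2.00
Current position: (7.00, -5.54). Target: (-3, 8). Remaining: Δeast = -10.00, Δnorth = 13.54.
Bearing = atan2(-10.00, 13.54) mod 360° = 323.54°; distance = √((-10.00)² + (13.54)²) = 16.829 km.

324°, 16.8 km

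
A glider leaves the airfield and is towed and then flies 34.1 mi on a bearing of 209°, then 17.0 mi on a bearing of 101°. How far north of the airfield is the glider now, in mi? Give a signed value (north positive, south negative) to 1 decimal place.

Leg 1 (209°, 34.1 mi): east 34.1 sin 209° = -16.53, north 34.1 cos 209° = -29.82
Leg 2 (101°, 17.0 mi): east 17.0 sin 101° = 16.69, north 17.0 cos 101° = -3.24
Net north component: -33.07 mi.

-33.1 mi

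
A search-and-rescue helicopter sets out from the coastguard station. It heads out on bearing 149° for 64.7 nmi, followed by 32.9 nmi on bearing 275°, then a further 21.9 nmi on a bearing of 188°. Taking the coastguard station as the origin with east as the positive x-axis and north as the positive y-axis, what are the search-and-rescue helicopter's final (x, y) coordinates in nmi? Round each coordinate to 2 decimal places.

(-2.50, -74.28)

Leg 1 (149°, 64.7 nmi): east 64.7 sin 149° = 33.32, north 64.7 cos 149° = -55.46
Leg 2 (275°, 32.9 nmi): east 32.9 sin 275° = -32.77, north 32.9 cos 275° = 2.87
Leg 3 (188°, 21.9 nmi): east 21.9 sin 188° = -3.05, north 21.9 cos 188° = -21.69
Summing: -2.50 nmi east, -74.28 nmi north → (-2.50, -74.28).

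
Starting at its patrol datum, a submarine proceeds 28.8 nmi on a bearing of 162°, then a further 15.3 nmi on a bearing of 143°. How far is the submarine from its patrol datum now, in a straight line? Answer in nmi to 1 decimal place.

Leg 1 (162°, 28.8 nmi): east 28.8 sin 162° = 8.90, north 28.8 cos 162° = -27.39
Leg 2 (143°, 15.3 nmi): east 15.3 sin 143° = 9.21, north 15.3 cos 143° = -12.22
Net: 18.11 east, -39.61 north. Distance = √((18.11)² + (-39.61)²) = 43.552 nmi.

43.6 nmi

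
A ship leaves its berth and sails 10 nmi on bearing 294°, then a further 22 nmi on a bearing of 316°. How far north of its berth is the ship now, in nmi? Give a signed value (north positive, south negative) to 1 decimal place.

Leg 1 (294°, 10 nmi): east 10 sin 294° = -9.14, north 10 cos 294° = 4.07
Leg 2 (316°, 22 nmi): east 22 sin 316° = -15.28, north 22 cos 316° = 15.83
Net north component: 19.89 nmi.

19.9 nmi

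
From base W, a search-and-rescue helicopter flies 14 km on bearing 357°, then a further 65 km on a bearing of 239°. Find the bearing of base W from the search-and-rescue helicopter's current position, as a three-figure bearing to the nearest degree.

071°

Leg 1 (357°, 14 km): east 14 sin 357° = -0.73, north 14 cos 357° = 13.98
Leg 2 (239°, 65 km): east 65 sin 239° = -55.72, north 65 cos 239° = -33.48
Net displacement: -56.45 east, -19.50 north. Direction back to start is (56.45, 19.50): bearing = atan2(56.45, 19.50) mod 360° = 70.95° ≈ 071°.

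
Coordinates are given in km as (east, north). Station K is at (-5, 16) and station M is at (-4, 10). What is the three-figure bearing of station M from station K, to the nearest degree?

Δeast = -4 − -5 = 1.00; Δnorth = 10 − 16 = -6.00.
Bearing = atan2(Δeast, Δnorth) mod 360° = 170.54° ≈ 171°.

171°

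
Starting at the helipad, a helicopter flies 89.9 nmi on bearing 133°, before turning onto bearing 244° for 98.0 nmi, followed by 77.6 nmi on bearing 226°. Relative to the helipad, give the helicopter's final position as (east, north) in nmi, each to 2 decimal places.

Leg 1 (133°, 89.9 nmi): east 89.9 sin 133° = 65.75, north 89.9 cos 133° = -61.31
Leg 2 (244°, 98.0 nmi): east 98.0 sin 244° = -88.08, north 98.0 cos 244° = -42.96
Leg 3 (226°, 77.6 nmi): east 77.6 sin 226° = -55.82, north 77.6 cos 226° = -53.91
Summing: -78.15 nmi east, -158.18 nmi north → (-78.15, -158.18).

(-78.15, -158.18)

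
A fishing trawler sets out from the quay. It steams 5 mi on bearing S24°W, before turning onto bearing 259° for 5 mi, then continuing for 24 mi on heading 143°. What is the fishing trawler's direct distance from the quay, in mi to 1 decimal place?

Leg 1 (S24°W, 5 mi): east 5 sin 204° = -2.03, north 5 cos 204° = -4.57
Leg 2 (259°, 5 mi): east 5 sin 259° = -4.91, north 5 cos 259° = -0.95
Leg 3 (143°, 24 mi): east 24 sin 143° = 14.44, north 24 cos 143° = -19.17
Net: 7.50 east, -24.69 north. Distance = √((7.50)² + (-24.69)²) = 25.804 mi.

25.8 mi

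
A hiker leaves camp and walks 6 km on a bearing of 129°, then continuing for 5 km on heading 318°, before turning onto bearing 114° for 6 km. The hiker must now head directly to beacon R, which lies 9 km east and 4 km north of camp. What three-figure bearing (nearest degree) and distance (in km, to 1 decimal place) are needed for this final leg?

019°, 6.9 km

Leg 1 (129°, 6 km): east 6 sin 129° = 4.66, north 6 cos 129° = -3.78
Leg 2 (318°, 5 km): east 5 sin 318° = -3.35, north 5 cos 318° = 3.72
Leg 3 (114°, 6 km): east 6 sin 114° = 5.48, north 6 cos 114° = -2.44
Current position: (6.80, -2.50). Target: (9, 4). Remaining: Δeast = 2.20, Δnorth = 6.50.
Bearing = atan2(2.20, 6.50) mod 360° = 18.71°; distance = √((2.20)² + (6.50)²) = 6.863 km.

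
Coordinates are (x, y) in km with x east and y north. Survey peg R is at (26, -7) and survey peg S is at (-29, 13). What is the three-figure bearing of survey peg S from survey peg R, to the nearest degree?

Δeast = -29 − 26 = -55.00; Δnorth = 13 − -7 = 20.00.
Bearing = atan2(Δeast, Δnorth) mod 360° = 289.98° ≈ 290°.

290°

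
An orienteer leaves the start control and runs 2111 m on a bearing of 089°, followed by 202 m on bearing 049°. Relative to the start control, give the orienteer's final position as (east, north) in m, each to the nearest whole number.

Leg 1 (089°, 2111 m): east 2111 sin 89° = 2110.68, north 2111 cos 89° = 36.84
Leg 2 (049°, 202 m): east 202 sin 49° = 152.45, north 202 cos 49° = 132.52
Summing: 2263.13 m east, 169.37 m north → (2263, 169).

(2263, 169)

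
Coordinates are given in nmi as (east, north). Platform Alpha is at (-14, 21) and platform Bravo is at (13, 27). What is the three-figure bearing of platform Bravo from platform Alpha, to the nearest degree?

Δeast = 13 − -14 = 27.00; Δnorth = 27 − 21 = 6.00.
Bearing = atan2(Δeast, Δnorth) mod 360° = 77.47° ≈ 077°.

077°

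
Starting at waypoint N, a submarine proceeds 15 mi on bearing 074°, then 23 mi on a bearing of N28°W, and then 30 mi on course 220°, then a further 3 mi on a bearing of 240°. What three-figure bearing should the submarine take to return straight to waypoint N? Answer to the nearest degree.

Leg 1 (074°, 15 mi): east 15 sin 74° = 14.42, north 15 cos 74° = 4.13
Leg 2 (N28°W, 23 mi): east 23 sin 332° = -10.80, north 23 cos 332° = 20.31
Leg 3 (220°, 30 mi): east 30 sin 220° = -19.28, north 30 cos 220° = -22.98
Leg 4 (240°, 3 mi): east 3 sin 240° = -2.60, north 3 cos 240° = -1.50
Net displacement: -18.26 east, -0.04 north. Direction back to start is (18.26, 0.04): bearing = atan2(18.26, 0.04) mod 360° = 89.88° ≈ 090°.

090°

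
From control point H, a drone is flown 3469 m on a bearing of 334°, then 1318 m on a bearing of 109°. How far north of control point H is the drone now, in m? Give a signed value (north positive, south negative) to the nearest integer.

2689 m

Leg 1 (334°, 3469 m): east 3469 sin 334° = -1520.71, north 3469 cos 334° = 3117.92
Leg 2 (109°, 1318 m): east 1318 sin 109° = 1246.19, north 1318 cos 109° = -429.10
Net north component: 2688.82 m.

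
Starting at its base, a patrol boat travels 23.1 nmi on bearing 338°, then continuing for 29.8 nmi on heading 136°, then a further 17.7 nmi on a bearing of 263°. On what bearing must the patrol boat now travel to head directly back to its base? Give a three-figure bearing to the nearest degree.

068°

Leg 1 (338°, 23.1 nmi): east 23.1 sin 338° = -8.65, north 23.1 cos 338° = 21.42
Leg 2 (136°, 29.8 nmi): east 29.8 sin 136° = 20.70, north 29.8 cos 136° = -21.44
Leg 3 (263°, 17.7 nmi): east 17.7 sin 263° = -17.57, north 17.7 cos 263° = -2.16
Net displacement: -5.52 east, -2.18 north. Direction back to start is (5.52, 2.18): bearing = atan2(5.52, 2.18) mod 360° = 68.49° ≈ 068°.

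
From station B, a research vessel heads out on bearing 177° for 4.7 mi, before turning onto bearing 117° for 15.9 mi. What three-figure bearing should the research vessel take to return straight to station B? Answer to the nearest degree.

310°

Leg 1 (177°, 4.7 mi): east 4.7 sin 177° = 0.25, north 4.7 cos 177° = -4.69
Leg 2 (117°, 15.9 mi): east 15.9 sin 117° = 14.17, north 15.9 cos 117° = -7.22
Net displacement: 14.41 east, -11.91 north. Direction back to start is (-14.41, 11.91): bearing = atan2(-14.41, 11.91) mod 360° = 309.57° ≈ 310°.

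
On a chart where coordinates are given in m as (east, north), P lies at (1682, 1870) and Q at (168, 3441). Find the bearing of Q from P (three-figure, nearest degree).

Δeast = 168 − 1682 = -1514.00; Δnorth = 3441 − 1870 = 1571.00.
Bearing = atan2(Δeast, Δnorth) mod 360° = 316.06° ≈ 316°.

316°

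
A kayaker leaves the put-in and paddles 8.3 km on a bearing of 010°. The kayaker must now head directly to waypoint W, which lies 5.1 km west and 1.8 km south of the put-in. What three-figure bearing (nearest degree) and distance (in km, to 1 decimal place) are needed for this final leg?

213°, 11.9 km

Leg 1 (010°, 8.3 km): east 8.3 sin 10° = 1.44, north 8.3 cos 10° = 8.17
Current position: (1.44, 8.17). Target: (-5.1, -1.8). Remaining: Δeast = -6.54, Δnorth = -9.97.
Bearing = atan2(-6.54, -9.97) mod 360° = 213.26°; distance = √((-6.54)² + (-9.97)²) = 11.928 km.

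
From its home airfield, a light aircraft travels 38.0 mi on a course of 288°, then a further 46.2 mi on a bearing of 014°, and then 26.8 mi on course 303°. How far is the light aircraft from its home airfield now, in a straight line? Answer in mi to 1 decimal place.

Leg 1 (288°, 38.0 mi): east 38.0 sin 288° = -36.14, north 38.0 cos 288° = 11.74
Leg 2 (014°, 46.2 mi): east 46.2 sin 14° = 11.18, north 46.2 cos 14° = 44.83
Leg 3 (303°, 26.8 mi): east 26.8 sin 303° = -22.48, north 26.8 cos 303° = 14.60
Net: -47.44 east, 71.17 north. Distance = √((-47.44)² + (71.17)²) = 85.529 mi.

85.5 mi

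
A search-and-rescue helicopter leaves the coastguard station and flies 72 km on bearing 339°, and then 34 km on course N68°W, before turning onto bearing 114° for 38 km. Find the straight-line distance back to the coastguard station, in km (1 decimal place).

Leg 1 (339°, 72 km): east 72 sin 339° = -25.80, north 72 cos 339° = 67.22
Leg 2 (N68°W, 34 km): east 34 sin 292° = -31.52, north 34 cos 292° = 12.74
Leg 3 (114°, 38 km): east 38 sin 114° = 34.71, north 38 cos 114° = -15.46
Net: -22.61 east, 64.50 north. Distance = √((-22.61)² + (64.50)²) = 68.347 km.

68.3 km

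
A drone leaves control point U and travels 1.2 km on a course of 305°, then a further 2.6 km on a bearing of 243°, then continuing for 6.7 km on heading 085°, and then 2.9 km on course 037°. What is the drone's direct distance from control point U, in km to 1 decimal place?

Leg 1 (305°, 1.2 km): east 1.2 sin 305° = -0.98, north 1.2 cos 305° = 0.69
Leg 2 (243°, 2.6 km): east 2.6 sin 243° = -2.32, north 2.6 cos 243° = -1.18
Leg 3 (085°, 6.7 km): east 6.7 sin 85° = 6.67, north 6.7 cos 85° = 0.58
Leg 4 (037°, 2.9 km): east 2.9 sin 37° = 1.75, north 2.9 cos 37° = 2.32
Net: 5.12 east, 2.41 north. Distance = √((5.12)² + (2.41)²) = 5.658 km.

5.7 km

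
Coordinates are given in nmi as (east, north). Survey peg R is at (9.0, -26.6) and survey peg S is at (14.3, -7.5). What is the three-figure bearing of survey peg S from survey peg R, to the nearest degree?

Δeast = 14.3 − 9.0 = 5.30; Δnorth = -7.5 − -26.6 = 19.10.
Bearing = atan2(Δeast, Δnorth) mod 360° = 15.51° ≈ 016°.

016°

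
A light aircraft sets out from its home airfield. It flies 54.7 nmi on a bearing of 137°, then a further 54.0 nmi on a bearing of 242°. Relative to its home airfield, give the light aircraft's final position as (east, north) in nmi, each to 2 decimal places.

(-10.37, -65.36)

Leg 1 (137°, 54.7 nmi): east 54.7 sin 137° = 37.31, north 54.7 cos 137° = -40.01
Leg 2 (242°, 54.0 nmi): east 54.0 sin 242° = -47.68, north 54.0 cos 242° = -25.35
Summing: -10.37 nmi east, -65.36 nmi north → (-10.37, -65.36).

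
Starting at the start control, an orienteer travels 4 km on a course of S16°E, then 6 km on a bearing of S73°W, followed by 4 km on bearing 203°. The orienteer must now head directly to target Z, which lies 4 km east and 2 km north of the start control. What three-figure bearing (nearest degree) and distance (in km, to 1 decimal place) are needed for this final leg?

042°, 15.2 km

Leg 1 (S16°E, 4 km): east 4 sin 164° = 1.10, north 4 cos 164° = -3.85
Leg 2 (S73°W, 6 km): east 6 sin 253° = -5.74, north 6 cos 253° = -1.75
Leg 3 (203°, 4 km): east 4 sin 203° = -1.56, north 4 cos 203° = -3.68
Current position: (-6.20, -9.28). Target: (4, 2). Remaining: Δeast = 10.20, Δnorth = 11.28.
Bearing = atan2(10.20, 11.28) mod 360° = 42.11°; distance = √((10.20)² + (11.28)²) = 15.208 km.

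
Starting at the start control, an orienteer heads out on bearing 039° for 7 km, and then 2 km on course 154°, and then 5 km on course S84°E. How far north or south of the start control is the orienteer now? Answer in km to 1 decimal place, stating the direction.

3.1 km north

Leg 1 (039°, 7 km): east 7 sin 39° = 4.41, north 7 cos 39° = 5.44
Leg 2 (154°, 2 km): east 2 sin 154° = 0.88, north 2 cos 154° = -1.80
Leg 3 (S84°E, 5 km): east 5 sin 96° = 4.97, north 5 cos 96° = -0.52
Net north component: 3.12 km.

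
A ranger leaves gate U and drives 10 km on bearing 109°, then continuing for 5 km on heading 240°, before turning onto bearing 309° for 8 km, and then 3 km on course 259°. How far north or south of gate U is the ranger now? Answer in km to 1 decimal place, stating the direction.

Leg 1 (109°, 10 km): east 10 sin 109° = 9.46, north 10 cos 109° = -3.26
Leg 2 (240°, 5 km): east 5 sin 240° = -4.33, north 5 cos 240° = -2.50
Leg 3 (309°, 8 km): east 8 sin 309° = -6.22, north 8 cos 309° = 5.03
Leg 4 (259°, 3 km): east 3 sin 259° = -2.94, north 3 cos 259° = -0.57
Net north component: -1.29 km.

1.3 km south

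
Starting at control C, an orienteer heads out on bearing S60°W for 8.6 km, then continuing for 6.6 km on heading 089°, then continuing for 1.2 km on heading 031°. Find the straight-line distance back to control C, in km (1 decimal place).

Leg 1 (S60°W, 8.6 km): east 8.6 sin 240° = -7.45, north 8.6 cos 240° = -4.30
Leg 2 (089°, 6.6 km): east 6.6 sin 89° = 6.60, north 6.6 cos 89° = 0.12
Leg 3 (031°, 1.2 km): east 1.2 sin 31° = 0.62, north 1.2 cos 31° = 1.03
Net: -0.23 east, -3.16 north. Distance = √((-0.23)² + (-3.16)²) = 3.165 km.

3.2 km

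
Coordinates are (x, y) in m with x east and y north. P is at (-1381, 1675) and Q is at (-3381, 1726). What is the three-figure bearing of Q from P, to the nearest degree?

Δeast = -3381 − -1381 = -2000.00; Δnorth = 1726 − 1675 = 51.00.
Bearing = atan2(Δeast, Δnorth) mod 360° = 271.46° ≈ 271°.

271°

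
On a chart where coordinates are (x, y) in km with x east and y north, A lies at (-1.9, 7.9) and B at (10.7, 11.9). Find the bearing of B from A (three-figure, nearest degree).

072°

Δeast = 10.7 − -1.9 = 12.60; Δnorth = 11.9 − 7.9 = 4.00.
Bearing = atan2(Δeast, Δnorth) mod 360° = 72.39° ≈ 072°.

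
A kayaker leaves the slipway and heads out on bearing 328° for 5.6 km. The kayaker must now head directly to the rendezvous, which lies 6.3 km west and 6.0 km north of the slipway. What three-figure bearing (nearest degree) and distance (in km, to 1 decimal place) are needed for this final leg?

291°, 3.6 km

Leg 1 (328°, 5.6 km): east 5.6 sin 328° = -2.97, north 5.6 cos 328° = 4.75
Current position: (-2.97, 4.75). Target: (-6.3, 6.0). Remaining: Δeast = -3.33, Δnorth = 1.25.
Bearing = atan2(-3.33, 1.25) mod 360° = 290.58°; distance = √((-3.33)² + (1.25)²) = 3.560 km.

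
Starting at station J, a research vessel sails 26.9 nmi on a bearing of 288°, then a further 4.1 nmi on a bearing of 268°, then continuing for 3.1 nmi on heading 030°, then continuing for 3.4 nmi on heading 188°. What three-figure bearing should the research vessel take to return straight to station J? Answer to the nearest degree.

Leg 1 (288°, 26.9 nmi): east 26.9 sin 288° = -25.58, north 26.9 cos 288° = 8.31
Leg 2 (268°, 4.1 nmi): east 4.1 sin 268° = -4.10, north 4.1 cos 268° = -0.14
Leg 3 (030°, 3.1 nmi): east 3.1 sin 30° = 1.55, north 3.1 cos 30° = 2.68
Leg 4 (188°, 3.4 nmi): east 3.4 sin 188° = -0.47, north 3.4 cos 188° = -3.37
Net displacement: -28.60 east, 7.49 north. Direction back to start is (28.60, -7.49): bearing = atan2(28.60, -7.49) mod 360° = 104.67° ≈ 105°.

105°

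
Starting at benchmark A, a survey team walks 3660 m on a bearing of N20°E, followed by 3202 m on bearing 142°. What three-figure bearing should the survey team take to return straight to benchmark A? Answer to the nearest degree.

254°

Leg 1 (N20°E, 3660 m): east 3660 sin 20° = 1251.79, north 3660 cos 20° = 3439.27
Leg 2 (142°, 3202 m): east 3202 sin 142° = 1971.35, north 3202 cos 142° = -2523.21
Net displacement: 3223.14 east, 916.06 north. Direction back to start is (-3223.14, -916.06): bearing = atan2(-3223.14, -916.06) mod 360° = 254.13° ≈ 254°.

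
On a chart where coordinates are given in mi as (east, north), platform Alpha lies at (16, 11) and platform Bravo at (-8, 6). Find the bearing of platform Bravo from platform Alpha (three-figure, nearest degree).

Δeast = -8 − 16 = -24.00; Δnorth = 6 − 11 = -5.00.
Bearing = atan2(Δeast, Δnorth) mod 360° = 258.23° ≈ 258°.

258°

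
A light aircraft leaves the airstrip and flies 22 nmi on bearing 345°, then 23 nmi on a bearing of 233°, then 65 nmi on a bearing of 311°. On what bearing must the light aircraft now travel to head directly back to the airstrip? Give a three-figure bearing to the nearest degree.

124°

Leg 1 (345°, 22 nmi): east 22 sin 345° = -5.69, north 22 cos 345° = 21.25
Leg 2 (233°, 23 nmi): east 23 sin 233° = -18.37, north 23 cos 233° = -13.84
Leg 3 (311°, 65 nmi): east 65 sin 311° = -49.06, north 65 cos 311° = 42.64
Net displacement: -73.12 east, 50.05 north. Direction back to start is (73.12, -50.05): bearing = atan2(73.12, -50.05) mod 360° = 124.39° ≈ 124°.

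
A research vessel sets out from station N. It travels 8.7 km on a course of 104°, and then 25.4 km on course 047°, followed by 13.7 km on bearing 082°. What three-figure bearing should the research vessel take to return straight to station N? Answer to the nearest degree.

Leg 1 (104°, 8.7 km): east 8.7 sin 104° = 8.44, north 8.7 cos 104° = -2.10
Leg 2 (047°, 25.4 km): east 25.4 sin 47° = 18.58, north 25.4 cos 47° = 17.32
Leg 3 (082°, 13.7 km): east 13.7 sin 82° = 13.57, north 13.7 cos 82° = 1.91
Net displacement: 40.58 east, 17.12 north. Direction back to start is (-40.58, -17.12): bearing = atan2(-40.58, -17.12) mod 360° = 247.12° ≈ 247°.

247°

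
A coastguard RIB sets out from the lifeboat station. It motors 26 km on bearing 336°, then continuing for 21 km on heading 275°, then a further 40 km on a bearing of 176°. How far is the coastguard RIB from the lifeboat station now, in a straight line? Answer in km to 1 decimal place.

32.1 km

Leg 1 (336°, 26 km): east 26 sin 336° = -10.58, north 26 cos 336° = 23.75
Leg 2 (275°, 21 km): east 21 sin 275° = -20.92, north 21 cos 275° = 1.83
Leg 3 (176°, 40 km): east 40 sin 176° = 2.79, north 40 cos 176° = -39.90
Net: -28.70 east, -14.32 north. Distance = √((-28.70)² + (-14.32)²) = 32.079 km.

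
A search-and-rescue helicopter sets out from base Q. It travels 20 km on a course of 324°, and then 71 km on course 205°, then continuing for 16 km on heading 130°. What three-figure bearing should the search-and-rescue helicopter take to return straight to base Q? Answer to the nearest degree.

027°

Leg 1 (324°, 20 km): east 20 sin 324° = -11.76, north 20 cos 324° = 16.18
Leg 2 (205°, 71 km): east 71 sin 205° = -30.01, north 71 cos 205° = -64.35
Leg 3 (130°, 16 km): east 16 sin 130° = 12.26, north 16 cos 130° = -10.28
Net displacement: -29.50 east, -58.45 north. Direction back to start is (29.50, 58.45): bearing = atan2(29.50, 58.45) mod 360° = 26.78° ≈ 027°.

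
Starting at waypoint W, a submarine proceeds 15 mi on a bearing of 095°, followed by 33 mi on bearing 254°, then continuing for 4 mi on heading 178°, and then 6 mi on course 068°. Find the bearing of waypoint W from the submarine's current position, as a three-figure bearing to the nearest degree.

042°

Leg 1 (095°, 15 mi): east 15 sin 95° = 14.94, north 15 cos 95° = -1.31
Leg 2 (254°, 33 mi): east 33 sin 254° = -31.72, north 33 cos 254° = -9.10
Leg 3 (178°, 4 mi): east 4 sin 178° = 0.14, north 4 cos 178° = -4.00
Leg 4 (068°, 6 mi): east 6 sin 68° = 5.56, north 6 cos 68° = 2.25
Net displacement: -11.08 east, -12.15 north. Direction back to start is (11.08, 12.15): bearing = atan2(11.08, 12.15) mod 360° = 42.34° ≈ 042°.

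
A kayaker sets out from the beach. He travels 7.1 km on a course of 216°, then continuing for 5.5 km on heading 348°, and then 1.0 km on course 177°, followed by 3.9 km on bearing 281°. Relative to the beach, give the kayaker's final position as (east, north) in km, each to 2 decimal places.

(-9.09, -0.62)

Leg 1 (216°, 7.1 km): east 7.1 sin 216° = -4.17, north 7.1 cos 216° = -5.74
Leg 2 (348°, 5.5 km): east 5.5 sin 348° = -1.14, north 5.5 cos 348° = 5.38
Leg 3 (177°, 1.0 km): east 1.0 sin 177° = 0.05, north 1.0 cos 177° = -1.00
Leg 4 (281°, 3.9 km): east 3.9 sin 281° = -3.83, north 3.9 cos 281° = 0.74
Summing: -9.09 km east, -0.62 km north → (-9.09, -0.62).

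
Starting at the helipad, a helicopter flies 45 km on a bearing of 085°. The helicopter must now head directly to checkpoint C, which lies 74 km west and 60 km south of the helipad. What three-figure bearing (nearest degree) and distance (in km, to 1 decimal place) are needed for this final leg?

Leg 1 (085°, 45 km): east 45 sin 85° = 44.83, north 45 cos 85° = 3.92
Current position: (44.83, 3.92). Target: (-74, -60). Remaining: Δeast = -118.83, Δnorth = -63.92.
Bearing = atan2(-118.83, -63.92) mod 360° = 241.72°; distance = √((-118.83)² + (-63.92)²) = 134.931 km.

242°, 134.9 km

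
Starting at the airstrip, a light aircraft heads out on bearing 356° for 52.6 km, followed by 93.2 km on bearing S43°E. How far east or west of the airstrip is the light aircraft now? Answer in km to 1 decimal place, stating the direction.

59.9 km east

Leg 1 (356°, 52.6 km): east 52.6 sin 356° = -3.67, north 52.6 cos 356° = 52.47
Leg 2 (S43°E, 93.2 km): east 93.2 sin 137° = 63.56, north 93.2 cos 137° = -68.16
Net east component: 59.89 km.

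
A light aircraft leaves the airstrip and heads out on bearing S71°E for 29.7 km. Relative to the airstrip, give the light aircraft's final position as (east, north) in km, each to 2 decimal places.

Leg 1 (S71°E, 29.7 km): east 29.7 sin 109° = 28.08, north 29.7 cos 109° = -9.67
Summing: 28.08 km east, -9.67 km north → (28.08, -9.67).

(28.08, -9.67)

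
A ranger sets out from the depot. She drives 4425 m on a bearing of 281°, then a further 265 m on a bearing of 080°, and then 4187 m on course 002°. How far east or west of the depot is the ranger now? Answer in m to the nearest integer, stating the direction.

3937 m west

Leg 1 (281°, 4425 m): east 4425 sin 281° = -4343.70, north 4425 cos 281° = 844.33
Leg 2 (080°, 265 m): east 265 sin 80° = 260.97, north 265 cos 80° = 46.02
Leg 3 (002°, 4187 m): east 4187 sin 2° = 146.12, north 4187 cos 2° = 4184.45
Net east component: -3936.60 m.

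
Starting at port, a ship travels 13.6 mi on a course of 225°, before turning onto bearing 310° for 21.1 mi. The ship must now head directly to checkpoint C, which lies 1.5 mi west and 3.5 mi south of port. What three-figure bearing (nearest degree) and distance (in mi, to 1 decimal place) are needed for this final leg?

107°, 25.4 mi

Leg 1 (225°, 13.6 mi): east 13.6 sin 225° = -9.62, north 13.6 cos 225° = -9.62
Leg 2 (310°, 21.1 mi): east 21.1 sin 310° = -16.16, north 21.1 cos 310° = 13.56
Current position: (-25.78, 3.95). Target: (-1.5, -3.5). Remaining: Δeast = 24.28, Δnorth = -7.45.
Bearing = atan2(24.28, -7.45) mod 360° = 107.05°; distance = √((24.28)² + (-7.45)²) = 25.396 mi.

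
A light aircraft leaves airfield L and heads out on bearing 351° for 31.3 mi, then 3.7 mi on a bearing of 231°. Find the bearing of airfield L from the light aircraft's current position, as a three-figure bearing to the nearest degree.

165°

Leg 1 (351°, 31.3 mi): east 31.3 sin 351° = -4.90, north 31.3 cos 351° = 30.91
Leg 2 (231°, 3.7 mi): east 3.7 sin 231° = -2.88, north 3.7 cos 231° = -2.33
Net displacement: -7.77 east, 28.59 north. Direction back to start is (7.77, -28.59): bearing = atan2(7.77, -28.59) mod 360° = 164.79° ≈ 165°.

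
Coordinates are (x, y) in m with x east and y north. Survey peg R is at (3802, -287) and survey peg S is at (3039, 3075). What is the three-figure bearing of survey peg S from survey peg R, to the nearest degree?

Δeast = 3039 − 3802 = -763.00; Δnorth = 3075 − -287 = 3362.00.
Bearing = atan2(Δeast, Δnorth) mod 360° = 347.21° ≈ 347°.

347°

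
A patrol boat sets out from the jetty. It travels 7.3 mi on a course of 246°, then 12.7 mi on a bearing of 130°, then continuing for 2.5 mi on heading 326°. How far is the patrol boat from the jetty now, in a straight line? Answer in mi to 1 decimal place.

9.2 mi

Leg 1 (246°, 7.3 mi): east 7.3 sin 246° = -6.67, north 7.3 cos 246° = -2.97
Leg 2 (130°, 12.7 mi): east 12.7 sin 130° = 9.73, north 12.7 cos 130° = -8.16
Leg 3 (326°, 2.5 mi): east 2.5 sin 326° = -1.40, north 2.5 cos 326° = 2.07
Net: 1.66 east, -9.06 north. Distance = √((1.66)² + (-9.06)²) = 9.211 mi.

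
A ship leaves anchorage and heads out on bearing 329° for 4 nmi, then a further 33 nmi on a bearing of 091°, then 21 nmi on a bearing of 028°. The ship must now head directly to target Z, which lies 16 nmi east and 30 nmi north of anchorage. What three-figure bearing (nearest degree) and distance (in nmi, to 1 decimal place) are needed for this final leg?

289°, 26.2 nmi

Leg 1 (329°, 4 nmi): east 4 sin 329° = -2.06, north 4 cos 329° = 3.43
Leg 2 (091°, 33 nmi): east 33 sin 91° = 32.99, north 33 cos 91° = -0.58
Leg 3 (028°, 21 nmi): east 21 sin 28° = 9.86, north 21 cos 28° = 18.54
Current position: (40.79, 21.39). Target: (16, 30). Remaining: Δeast = -24.79, Δnorth = 8.61.
Bearing = atan2(-24.79, 8.61) mod 360° = 289.14°; distance = √((-24.79)² + (8.61)²) = 26.245 nmi.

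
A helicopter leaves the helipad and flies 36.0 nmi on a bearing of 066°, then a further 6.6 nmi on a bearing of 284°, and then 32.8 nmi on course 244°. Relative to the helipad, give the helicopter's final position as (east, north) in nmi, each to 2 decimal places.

Leg 1 (066°, 36.0 nmi): east 36.0 sin 66° = 32.89, north 36.0 cos 66° = 14.64
Leg 2 (284°, 6.6 nmi): east 6.6 sin 284° = -6.40, north 6.6 cos 284° = 1.60
Leg 3 (244°, 32.8 nmi): east 32.8 sin 244° = -29.48, north 32.8 cos 244° = -14.38
Summing: -3.00 nmi east, 1.86 nmi north → (-3.00, 1.86).

(-3.00, 1.86)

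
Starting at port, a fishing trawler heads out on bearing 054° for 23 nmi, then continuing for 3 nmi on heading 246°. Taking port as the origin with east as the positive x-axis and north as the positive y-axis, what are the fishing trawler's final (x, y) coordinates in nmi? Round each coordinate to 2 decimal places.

(15.87, 12.30)

Leg 1 (054°, 23 nmi): east 23 sin 54° = 18.61, north 23 cos 54° = 13.52
Leg 2 (246°, 3 nmi): east 3 sin 246° = -2.74, north 3 cos 246° = -1.22
Summing: 15.87 nmi east, 12.30 nmi north → (15.87, 12.30).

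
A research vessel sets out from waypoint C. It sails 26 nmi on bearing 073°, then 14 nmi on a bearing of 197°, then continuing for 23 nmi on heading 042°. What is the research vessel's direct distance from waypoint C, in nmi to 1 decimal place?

37.9 nmi

Leg 1 (073°, 26 nmi): east 26 sin 73° = 24.86, north 26 cos 73° = 7.60
Leg 2 (197°, 14 nmi): east 14 sin 197° = -4.09, north 14 cos 197° = -13.39
Leg 3 (042°, 23 nmi): east 23 sin 42° = 15.39, north 23 cos 42° = 17.09
Net: 36.16 east, 11.31 north. Distance = √((36.16)² + (11.31)²) = 37.887 nmi.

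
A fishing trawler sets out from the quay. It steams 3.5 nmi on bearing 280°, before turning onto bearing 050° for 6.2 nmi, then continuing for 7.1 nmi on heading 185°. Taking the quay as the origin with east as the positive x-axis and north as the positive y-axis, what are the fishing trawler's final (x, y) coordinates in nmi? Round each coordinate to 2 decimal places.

Leg 1 (280°, 3.5 nmi): east 3.5 sin 280° = -3.45, north 3.5 cos 280° = 0.61
Leg 2 (050°, 6.2 nmi): east 6.2 sin 50° = 4.75, north 6.2 cos 50° = 3.99
Leg 3 (185°, 7.1 nmi): east 7.1 sin 185° = -0.62, north 7.1 cos 185° = -7.07
Summing: 0.68 nmi east, -2.48 nmi north → (0.68, -2.48).

(0.68, -2.48)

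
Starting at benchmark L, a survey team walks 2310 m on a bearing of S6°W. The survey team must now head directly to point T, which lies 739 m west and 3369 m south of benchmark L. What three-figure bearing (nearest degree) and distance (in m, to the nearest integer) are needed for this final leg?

205°, 1182 m

Leg 1 (S6°W, 2310 m): east 2310 sin 186° = -241.46, north 2310 cos 186° = -2297.35
Current position: (-241.46, -2297.35). Target: (-739, -3369). Remaining: Δeast = -497.54, Δnorth = -1071.65.
Bearing = atan2(-497.54, -1071.65) mod 360° = 204.90°; distance = √((-497.54)² + (-1071.65)²) = 1181.520 m.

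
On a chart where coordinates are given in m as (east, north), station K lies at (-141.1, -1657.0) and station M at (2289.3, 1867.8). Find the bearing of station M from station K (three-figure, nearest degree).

035°

Δeast = 2289.3 − -141.1 = 2430.40; Δnorth = 1867.8 − -1657.0 = 3524.80.
Bearing = atan2(Δeast, Δnorth) mod 360° = 34.59° ≈ 035°.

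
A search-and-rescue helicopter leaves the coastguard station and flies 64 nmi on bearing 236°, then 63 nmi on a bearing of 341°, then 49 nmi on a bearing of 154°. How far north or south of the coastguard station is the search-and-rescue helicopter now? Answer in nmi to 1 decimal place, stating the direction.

Leg 1 (236°, 64 nmi): east 64 sin 236° = -53.06, north 64 cos 236° = -35.79
Leg 2 (341°, 63 nmi): east 63 sin 341° = -20.51, north 63 cos 341° = 59.57
Leg 3 (154°, 49 nmi): east 49 sin 154° = 21.48, north 49 cos 154° = -44.04
Net north component: -20.26 nmi.

20.3 nmi south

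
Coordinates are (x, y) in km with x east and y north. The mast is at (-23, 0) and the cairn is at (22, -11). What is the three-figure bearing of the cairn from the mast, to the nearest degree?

Δeast = 22 − -23 = 45.00; Δnorth = -11 − 0 = -11.00.
Bearing = atan2(Δeast, Δnorth) mod 360° = 103.74° ≈ 104°.

104°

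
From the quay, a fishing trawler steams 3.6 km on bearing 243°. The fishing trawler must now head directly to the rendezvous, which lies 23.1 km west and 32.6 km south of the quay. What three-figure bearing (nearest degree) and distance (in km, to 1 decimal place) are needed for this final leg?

213°, 36.8 km

Leg 1 (243°, 3.6 km): east 3.6 sin 243° = -3.21, north 3.6 cos 243° = -1.63
Current position: (-3.21, -1.63). Target: (-23.1, -32.6). Remaining: Δeast = -19.89, Δnorth = -30.97.
Bearing = atan2(-19.89, -30.97) mod 360° = 212.72°; distance = √((-19.89)² + (-30.97)²) = 36.805 km.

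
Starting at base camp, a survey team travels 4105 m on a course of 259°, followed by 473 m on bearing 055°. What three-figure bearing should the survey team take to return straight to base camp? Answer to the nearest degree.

Leg 1 (259°, 4105 m): east 4105 sin 259° = -4029.58, north 4105 cos 259° = -783.27
Leg 2 (055°, 473 m): east 473 sin 55° = 387.46, north 473 cos 55° = 271.30
Net displacement: -3642.12 east, -511.97 north. Direction back to start is (3642.12, 511.97): bearing = atan2(3642.12, 511.97) mod 360° = 82.00° ≈ 082°.

082°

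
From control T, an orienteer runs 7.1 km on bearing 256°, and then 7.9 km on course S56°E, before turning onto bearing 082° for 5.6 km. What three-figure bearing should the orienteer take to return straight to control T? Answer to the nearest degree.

316°

Leg 1 (256°, 7.1 km): east 7.1 sin 256° = -6.89, north 7.1 cos 256° = -1.72
Leg 2 (S56°E, 7.9 km): east 7.9 sin 124° = 6.55, north 7.9 cos 124° = -4.42
Leg 3 (082°, 5.6 km): east 5.6 sin 82° = 5.55, north 5.6 cos 82° = 0.78
Net displacement: 5.21 east, -5.36 north. Direction back to start is (-5.21, 5.36): bearing = atan2(-5.21, 5.36) mod 360° = 315.81° ≈ 316°.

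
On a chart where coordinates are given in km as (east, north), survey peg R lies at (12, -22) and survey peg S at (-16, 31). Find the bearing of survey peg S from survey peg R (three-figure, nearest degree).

Δeast = -16 − 12 = -28.00; Δnorth = 31 − -22 = 53.00.
Bearing = atan2(Δeast, Δnorth) mod 360° = 332.15° ≈ 332°.

332°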